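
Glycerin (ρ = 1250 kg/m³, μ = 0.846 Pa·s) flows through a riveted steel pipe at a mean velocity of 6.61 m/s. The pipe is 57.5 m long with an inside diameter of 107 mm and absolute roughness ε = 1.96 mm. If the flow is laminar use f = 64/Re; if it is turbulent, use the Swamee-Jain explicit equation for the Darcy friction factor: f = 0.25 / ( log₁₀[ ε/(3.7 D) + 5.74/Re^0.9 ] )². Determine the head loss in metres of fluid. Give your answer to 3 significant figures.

h_f ≈ 73.3 m

Reynolds number Re = ρVD/μ = 1250 · 6.61 · 0.107 / 0.846 = 1045.
Re < 2300 → laminar flow, so f = 64/Re = 64/1045 = 0.06124 (the turbulent correlation is not needed).
Darcy-Weisbach: ΔP = f(L/D)(ρV²/2) = 0.06124·(57.5/0.107)·(1250·6.61²/2) = 0.06124·537.4·2.731e+04 = 8.987e+05 Pa.
Head loss h_f = ΔP/(ρg) = 8.987e+05/(1250·9.81) = 73.3 m.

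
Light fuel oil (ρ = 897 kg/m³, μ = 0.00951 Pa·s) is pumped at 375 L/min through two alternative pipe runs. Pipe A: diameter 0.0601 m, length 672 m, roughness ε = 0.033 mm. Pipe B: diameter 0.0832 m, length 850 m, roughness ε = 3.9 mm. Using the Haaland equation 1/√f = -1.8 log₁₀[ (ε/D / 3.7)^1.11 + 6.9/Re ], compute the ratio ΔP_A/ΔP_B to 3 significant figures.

Pipe A: V = Q/A = 0.00625/0.002837 = 2.203 m/s; Re = 1.249e+04; ε/D = 0.000549; Haaland → f = 0.02985; ΔP_A = f(L/D)(ρV²/2) = 7.266e+05 Pa.
Pipe B: V = Q/A = 0.00625/0.005437 = 1.15 m/s; Re = 9021; ε/D = 0.0469; Haaland → f = 0.07234; ΔP_B = f(L/D)(ρV²/2) = 4.381e+05 Pa.
ΔP_A/ΔP_B = 7.266e+05/4.381e+05 = 1.66.

ΔP_A/ΔP_B ≈ 1.66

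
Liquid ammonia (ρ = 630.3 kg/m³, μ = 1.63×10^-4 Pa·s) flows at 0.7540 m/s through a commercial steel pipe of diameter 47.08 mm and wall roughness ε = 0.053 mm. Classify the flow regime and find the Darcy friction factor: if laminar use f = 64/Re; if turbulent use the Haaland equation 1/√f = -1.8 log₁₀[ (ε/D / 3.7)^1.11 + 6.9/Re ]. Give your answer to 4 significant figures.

Re = ρVD/μ = 630.3·0.754·0.04708/0.000163 = 1.373e+05.
Re > 4000 → turbulent. ε/D = 5.3e-05/0.04708 = 0.00113; Haaland: 1/√f = -1.8 log₁₀[0.000125 + 5.03e-05] = 6.762, so f = 0.02187.

f ≈ 0.02187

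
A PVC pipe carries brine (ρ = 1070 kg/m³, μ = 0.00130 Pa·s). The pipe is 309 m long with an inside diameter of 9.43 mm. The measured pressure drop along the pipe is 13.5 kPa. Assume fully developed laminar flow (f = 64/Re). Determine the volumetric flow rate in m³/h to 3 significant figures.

Q ≈ 0.0235 m³/h

For laminar flow, f = 64/Re with Re = ρVD/μ, so Darcy-Weisbach reduces to ΔP = 32μLV/D². Solving for V: V = ΔP·D²/(32μL) = 1.35e+04·(0.00943)²/(32·0.0013·309) = 0.09339 m/s.
Check: Re = ρVD/μ = 1070·0.09339·0.00943/0.0013 = 724.9 < 2300, so the laminar assumption holds.
Q = V·A = 0.09339·(π/4·0.00943²) = 6.523e-06 m³/s = 0.0235 m³/h.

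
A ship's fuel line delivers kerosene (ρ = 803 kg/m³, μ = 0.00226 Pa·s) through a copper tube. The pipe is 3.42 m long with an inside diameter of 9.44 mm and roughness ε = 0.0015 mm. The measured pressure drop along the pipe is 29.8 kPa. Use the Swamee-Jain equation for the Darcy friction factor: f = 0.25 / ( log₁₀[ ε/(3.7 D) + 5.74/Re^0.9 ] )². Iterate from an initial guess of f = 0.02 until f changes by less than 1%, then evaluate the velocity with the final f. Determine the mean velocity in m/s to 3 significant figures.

Rearranging Darcy-Weisbach: V = √(2·ΔP·D/(f·L·ρ)). With ε/D = 1.5e-06/0.00944 = 0.000159, iterate starting from f = 0.02:
  f = 0.02 → V = √(2·2.98e+04·0.00944/(0.02·3.42·803)) = 3.201 m/s; Re = ρVD/μ = 1.074e+04; f → 0.03067
  f = 0.03067 → V = 2.585 m/s; Re = 8669; f → 0.03249
  f = 0.03249 → V = 2.511 m/s; Re = 8423; f → 0.03275
Converged (Δf/f < 1%). With the final f = 0.03275: V = √(2·2.98e+04·0.00944/(0.03275·3.42·803)) = 2.501 m/s.

V ≈ 2.50 m/s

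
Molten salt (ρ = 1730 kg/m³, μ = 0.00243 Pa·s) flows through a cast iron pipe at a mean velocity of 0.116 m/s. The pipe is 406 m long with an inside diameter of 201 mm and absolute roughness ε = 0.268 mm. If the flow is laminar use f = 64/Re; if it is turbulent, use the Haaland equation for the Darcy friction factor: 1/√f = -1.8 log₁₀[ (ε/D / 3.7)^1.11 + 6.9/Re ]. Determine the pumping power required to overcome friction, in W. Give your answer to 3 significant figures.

P ≈ 2.53 W

Reynolds number Re = ρVD/μ = 1730 · 0.116 · 0.201 / 0.00243 = 1.66e+04.
Re > 4000 → turbulent. Relative roughness ε/D = 0.000268/0.201 = 0.00133. Haaland: 1/√f = -1.8 log₁₀[(0.00133/3.7)^1.11 + 6.9/1.66e+04] = -1.8 log₁₀[0.000151 + 0.000416] = 5.844, so f = 0.02928.
Darcy-Weisbach: ΔP = f(L/D)(ρV²/2) = 0.02928·(406/0.201)·(1730·0.116²/2) = 0.02928·2020·11.64 = 688.3 Pa.
Q = V·A = 0.116·0.03173 = 0.003681 m³/s.
Pumping power P = QΔP = 0.003681·688.3 = 2.533 W = 2.53 W.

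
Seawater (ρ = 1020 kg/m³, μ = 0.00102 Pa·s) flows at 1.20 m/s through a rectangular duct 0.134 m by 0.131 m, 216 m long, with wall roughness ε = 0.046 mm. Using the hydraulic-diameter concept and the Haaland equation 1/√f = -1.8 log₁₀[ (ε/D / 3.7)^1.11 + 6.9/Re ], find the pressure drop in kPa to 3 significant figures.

ΔP ≈ 21.9 kPa

Hydraulic diameter D_h = 4A/P = 4·(0.134·0.131)/(2·(0.134+0.131)) = 0.07022/0.53 = 0.1325 m.
Re = ρVD_h/μ = 1020·1.2·0.1325/0.00102 = 1.59e+05.
ε/D_h = 4.6e-05/0.1325 = 0.000347; Haaland gives 1/√f = -1.8 log₁₀[3.38e-05+4.34e-05] = 7.402, so f = 0.01825.
ΔP = f(L/D_h)(ρV²/2) = 0.01825·216/0.1325·734.4 = 2.185e+04 Pa.
ΔP = 21.9 kPa.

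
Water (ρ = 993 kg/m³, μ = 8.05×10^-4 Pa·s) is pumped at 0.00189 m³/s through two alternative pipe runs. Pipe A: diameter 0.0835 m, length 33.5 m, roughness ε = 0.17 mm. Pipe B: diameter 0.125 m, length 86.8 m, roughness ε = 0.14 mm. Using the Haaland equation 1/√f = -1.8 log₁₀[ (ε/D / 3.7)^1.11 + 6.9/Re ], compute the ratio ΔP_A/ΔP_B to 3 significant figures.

Pipe A: V = Q/A = 0.00189/0.005476 = 0.3451 m/s; Re = 3.555e+04; ε/D = 0.00204; Haaland → f = 0.02732; ΔP_A = f(L/D)(ρV²/2) = 648.2 Pa.
Pipe B: V = Q/A = 0.00189/0.01227 = 0.154 m/s; Re = 2.375e+04; ε/D = 0.00112; Haaland → f = 0.02698; ΔP_B = f(L/D)(ρV²/2) = 220.6 Pa.
ΔP_A/ΔP_B = 648.2/220.6 = 2.94.

ΔP_A/ΔP_B ≈ 2.94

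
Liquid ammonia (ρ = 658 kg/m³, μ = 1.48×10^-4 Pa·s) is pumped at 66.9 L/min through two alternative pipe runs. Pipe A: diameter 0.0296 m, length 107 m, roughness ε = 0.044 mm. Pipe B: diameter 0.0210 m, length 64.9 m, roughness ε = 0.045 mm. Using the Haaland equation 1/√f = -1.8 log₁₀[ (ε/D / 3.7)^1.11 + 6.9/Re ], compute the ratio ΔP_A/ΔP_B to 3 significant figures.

ΔP_A/ΔP_B ≈ 0.275

Pipe A: V = Q/A = 0.001115/0.0006881 = 1.62 m/s; Re = 2.132e+05; ε/D = 0.00149; Haaland → f = 0.02262; ΔP_A = f(L/D)(ρV²/2) = 7.063e+04 Pa.
Pipe B: V = Q/A = 0.001115/0.0003464 = 3.219 m/s; Re = 3.006e+05; ε/D = 0.00214; Haaland → f = 0.02441; ΔP_B = f(L/D)(ρV²/2) = 2.572e+05 Pa.
ΔP_A/ΔP_B = 7.063e+04/2.572e+05 = 0.275.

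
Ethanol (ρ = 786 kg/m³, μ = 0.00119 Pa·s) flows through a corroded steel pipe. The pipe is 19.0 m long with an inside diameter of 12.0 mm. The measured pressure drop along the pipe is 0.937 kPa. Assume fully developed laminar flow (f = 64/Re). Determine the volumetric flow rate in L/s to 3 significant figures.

For laminar flow, f = 64/Re with Re = ρVD/μ, so Darcy-Weisbach reduces to ΔP = 32μLV/D². Solving for V: V = ΔP·D²/(32μL) = 937·(0.012)²/(32·0.00119·19) = 0.1865 m/s.
Check: Re = ρVD/μ = 786·0.1865·0.012/0.00119 = 1478 < 2300, so the laminar assumption holds.
Q = V·A = 0.1865·(π/4·0.012²) = 2.109e-05 m³/s = 0.0211 L/s.

Q ≈ 0.0211 L/s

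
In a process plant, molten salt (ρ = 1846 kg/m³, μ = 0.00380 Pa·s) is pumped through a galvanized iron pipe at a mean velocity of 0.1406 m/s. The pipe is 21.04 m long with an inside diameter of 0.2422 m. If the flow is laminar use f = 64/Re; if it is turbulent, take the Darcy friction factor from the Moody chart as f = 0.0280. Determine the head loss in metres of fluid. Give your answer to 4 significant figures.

h_f ≈ 0.002451 m

Reynolds number Re = ρVD/μ = 1846 · 0.1406 · 0.2422 / 0.0038 = 1.654e+04.
Re > 4000 → turbulent; use the Moody-chart value f = 0.0280.
Darcy-Weisbach: ΔP = f(L/D)(ρV²/2) = 0.028·(21.04/0.2422)·(1846·0.1406²/2) = 0.028·86.87·18.25 = 44.38 Pa.
Head loss h_f = ΔP/(ρg) = 44.38/(1846·9.81) = 0.002451 m.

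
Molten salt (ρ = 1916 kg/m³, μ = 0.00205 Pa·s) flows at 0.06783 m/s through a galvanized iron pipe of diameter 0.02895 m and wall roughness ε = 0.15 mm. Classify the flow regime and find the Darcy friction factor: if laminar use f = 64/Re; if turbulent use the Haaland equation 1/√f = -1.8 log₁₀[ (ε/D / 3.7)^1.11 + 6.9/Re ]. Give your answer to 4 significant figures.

Re = ρVD/μ = 1916·0.06783·0.02895/0.00205 = 1835.
Re < 2300 → laminar, so f = 64/Re = 0.03487 (roughness is irrelevant in laminar flow).

f ≈ 0.03487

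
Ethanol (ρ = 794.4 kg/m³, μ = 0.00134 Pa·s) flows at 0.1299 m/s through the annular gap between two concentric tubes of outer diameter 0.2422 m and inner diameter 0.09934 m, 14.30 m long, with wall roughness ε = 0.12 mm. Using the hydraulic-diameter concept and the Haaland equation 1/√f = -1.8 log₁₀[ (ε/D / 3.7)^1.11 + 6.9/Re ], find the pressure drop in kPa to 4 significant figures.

Hydraulic diameter D_h = 4A/P = D_o - D_i = 0.2422 - 0.09934 = 0.1429 m.
Re = ρVD_h/μ = 794.4·0.1299·0.1429/0.00134 = 1.1e+04.
ε/D_h = 0.00012/0.1429 = 0.00084; Haaland gives 1/√f = -1.8 log₁₀[9.02e-05+0.000627] = 5.66, so f = 0.03122.
ΔP = f(L/D_h)(ρV²/2) = 0.03122·14.3/0.1429·6.702 = 20.94 Pa.
ΔP = 0.02094 kPa.

ΔP ≈ 0.02094 kPa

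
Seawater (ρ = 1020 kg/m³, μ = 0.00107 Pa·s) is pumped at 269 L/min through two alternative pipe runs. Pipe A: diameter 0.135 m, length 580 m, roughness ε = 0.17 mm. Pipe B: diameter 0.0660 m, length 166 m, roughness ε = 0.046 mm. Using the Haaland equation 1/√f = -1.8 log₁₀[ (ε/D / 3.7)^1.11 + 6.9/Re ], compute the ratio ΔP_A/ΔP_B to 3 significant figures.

ΔP_A/ΔP_B ≈ 0.115

Pipe A: V = Q/A = 0.004483/0.01431 = 0.3132 m/s; Re = 4.031e+04; ε/D = 0.00126; Haaland → f = 0.02512; ΔP_A = f(L/D)(ρV²/2) = 5400 Pa.
Pipe B: V = Q/A = 0.004483/0.003421 = 1.31 m/s; Re = 8.245e+04; ε/D = 0.000697; Haaland → f = 0.02133; ΔP_B = f(L/D)(ρV²/2) = 4.698e+04 Pa.
ΔP_A/ΔP_B = 5400/4.698e+04 = 0.115.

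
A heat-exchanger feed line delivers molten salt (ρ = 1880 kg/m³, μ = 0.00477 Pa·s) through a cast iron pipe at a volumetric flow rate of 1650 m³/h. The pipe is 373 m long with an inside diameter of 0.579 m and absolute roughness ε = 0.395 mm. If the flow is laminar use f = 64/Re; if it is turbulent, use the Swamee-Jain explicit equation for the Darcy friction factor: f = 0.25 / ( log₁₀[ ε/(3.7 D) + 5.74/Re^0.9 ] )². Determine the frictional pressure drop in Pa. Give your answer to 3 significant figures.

Q = 1650 m³/h = 1650/3600 = 0.4583 m³/s.
Cross-sectional area A = πD²/4 = π(0.579)²/4 = 0.2633 m²; mean velocity V = Q/A = 0.4583/0.2633 = 1.741 m/s.
Reynolds number Re = ρVD/μ = 1880 · 1.741 · 0.579 / 0.00477 = 3.972e+05.
Re > 4000 → turbulent. Relative roughness ε/D = 0.000395/0.579 = 0.000682. Swamee-Jain: f = 0.25/(log₁₀[0.000682/3.7 + 5.74/3.972e+05^0.9])² = 0.25/(log₁₀[0.000184 + 5.25e-05])² = 0.25/(-3.626)² = 0.01902.
Darcy-Weisbach: ΔP = f(L/D)(ρV²/2) = 0.01902·(373/0.579)·(1880·1.741²/2) = 0.01902·644.2·2848 = 3.49e+04 Pa.

ΔP ≈ 34900 Pa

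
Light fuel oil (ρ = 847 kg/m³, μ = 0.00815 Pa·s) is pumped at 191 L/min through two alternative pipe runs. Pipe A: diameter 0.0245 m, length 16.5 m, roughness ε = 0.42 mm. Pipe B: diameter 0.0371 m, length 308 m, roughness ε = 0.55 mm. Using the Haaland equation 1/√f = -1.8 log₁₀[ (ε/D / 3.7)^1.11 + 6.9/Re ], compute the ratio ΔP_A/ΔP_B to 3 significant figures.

Pipe A: V = Q/A = 0.003183/0.0004714 = 6.752 m/s; Re = 1.719e+04; ε/D = 0.0171; Haaland → f = 0.0483; ΔP_A = f(L/D)(ρV²/2) = 6.282e+05 Pa.
Pipe B: V = Q/A = 0.003183/0.001081 = 2.945 m/s; Re = 1.135e+04; ε/D = 0.0148; Haaland → f = 0.04731; ΔP_B = f(L/D)(ρV²/2) = 1.442e+06 Pa.
ΔP_A/ΔP_B = 6.282e+05/1.442e+06 = 0.436.

ΔP_A/ΔP_B ≈ 0.436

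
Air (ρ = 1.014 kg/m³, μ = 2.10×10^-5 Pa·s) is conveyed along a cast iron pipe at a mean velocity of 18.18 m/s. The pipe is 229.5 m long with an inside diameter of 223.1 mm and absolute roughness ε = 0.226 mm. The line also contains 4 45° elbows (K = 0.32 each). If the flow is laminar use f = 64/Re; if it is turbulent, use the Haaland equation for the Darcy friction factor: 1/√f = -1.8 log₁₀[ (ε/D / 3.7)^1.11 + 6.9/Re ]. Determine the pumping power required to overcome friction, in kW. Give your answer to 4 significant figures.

Reynolds number Re = ρVD/μ = 1.014 · 18.18 · 0.2231 / 2.1e-05 = 1.958e+05.
Re > 4000 → turbulent. Relative roughness ε/D = 0.000226/0.2231 = 0.00101. Haaland: 1/√f = -1.8 log₁₀[(0.00101/3.7)^1.11 + 6.9/1.958e+05] = -1.8 log₁₀[0.000111 + 3.52e-05] = 6.903, so f = 0.02099.
Total minor-loss coefficient ΣK = 4·0.32 = 1.28.
ΔP = [f·L/D + ΣK]·(ρV²/2) = [0.02099·229.5/0.2231 + 1.28]·(1.014·18.18²/2) = [21.59 + 1.28]·167.6 = 3832 Pa.
Q = V·A = 18.18·0.03909 = 0.7107 m³/s.
Pumping power P = QΔP = 0.7107·3832 = 2723.6 W = 2.724 kW.

P ≈ 2.724 kW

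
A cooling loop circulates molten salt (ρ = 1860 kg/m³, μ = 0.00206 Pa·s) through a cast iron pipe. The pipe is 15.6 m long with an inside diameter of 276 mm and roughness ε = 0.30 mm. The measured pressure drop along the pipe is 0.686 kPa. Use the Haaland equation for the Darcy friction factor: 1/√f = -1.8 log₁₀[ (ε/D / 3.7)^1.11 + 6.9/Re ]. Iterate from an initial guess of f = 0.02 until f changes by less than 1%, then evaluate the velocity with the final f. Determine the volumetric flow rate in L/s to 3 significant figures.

Rearranging Darcy-Weisbach: V = √(2·ΔP·D/(f·L·ρ)). With ε/D = 0.0003/0.276 = 0.00109, iterate starting from f = 0.02:
  f = 0.02 → V = √(2·686·0.276/(0.02·15.6·1860)) = 0.8078 m/s; Re = ρVD/μ = 2.013e+05; f → 0.02125
  f = 0.02125 → V = 0.7837 m/s; Re = 1.953e+05; f → 0.02128
Converged (Δf/f < 1%). With the final f = 0.02128: V = √(2·686·0.276/(0.02128·15.6·1860)) = 0.7831 m/s.
Q = V·A = 0.7831·(π/4·0.276²) = 0.04685 m³/s = 46.9 L/s.

Q ≈ 46.9 L/s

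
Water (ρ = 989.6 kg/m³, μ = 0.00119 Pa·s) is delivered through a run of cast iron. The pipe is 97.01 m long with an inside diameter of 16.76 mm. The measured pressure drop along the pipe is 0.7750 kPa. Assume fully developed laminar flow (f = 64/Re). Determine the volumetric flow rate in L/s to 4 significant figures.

For laminar flow, f = 64/Re with Re = ρVD/μ, so Darcy-Weisbach reduces to ΔP = 32μLV/D². Solving for V: V = ΔP·D²/(32μL) = 775·(0.01676)²/(32·0.00119·97.01) = 0.05893 m/s.
Check: Re = ρVD/μ = 989.6·0.05893·0.01676/0.00119 = 821.3 < 2300, so the laminar assumption holds.
Q = V·A = 0.05893·(π/4·0.01676²) = 1.3e-05 m³/s = 0.01300 L/s.

Q ≈ 0.01300 L/s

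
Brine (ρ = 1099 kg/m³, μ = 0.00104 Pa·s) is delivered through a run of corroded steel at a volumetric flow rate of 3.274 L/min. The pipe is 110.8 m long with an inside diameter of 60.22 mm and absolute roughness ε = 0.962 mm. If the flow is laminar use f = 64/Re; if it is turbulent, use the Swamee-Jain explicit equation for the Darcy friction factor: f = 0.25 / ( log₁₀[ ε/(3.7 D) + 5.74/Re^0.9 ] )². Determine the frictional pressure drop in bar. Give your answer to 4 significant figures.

ΔP ≈ 1.948×10^-4 bar

Q = 3.274 L/min = 3.274/60000 = 5.457e-05 m³/s.
Cross-sectional area A = πD²/4 = π(0.06022)²/4 = 0.002848 m²; mean velocity V = Q/A = 5.457e-05/0.002848 = 0.01916 m/s.
Reynolds number Re = ρVD/μ = 1099 · 0.01916 · 0.06022 / 0.00104 = 1219.
Re < 2300 → laminar flow, so f = 64/Re = 64/1219 = 0.0525 (the turbulent correlation is not needed).
Darcy-Weisbach: ΔP = f(L/D)(ρV²/2) = 0.0525·(110.8/0.06022)·(1099·0.01916²/2) = 0.0525·1840·0.2017 = 19.48 Pa.
ΔP = 19.48 Pa = 1.948×10^-4 bar.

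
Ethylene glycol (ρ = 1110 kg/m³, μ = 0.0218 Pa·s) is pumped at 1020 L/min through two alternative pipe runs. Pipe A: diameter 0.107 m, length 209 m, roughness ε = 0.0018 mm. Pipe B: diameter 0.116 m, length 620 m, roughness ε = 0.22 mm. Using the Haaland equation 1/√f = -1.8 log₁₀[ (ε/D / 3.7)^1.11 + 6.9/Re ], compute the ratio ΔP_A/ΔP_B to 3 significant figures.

ΔP_A/ΔP_B ≈ 0.458

Pipe A: V = Q/A = 0.017/0.008992 = 1.891 m/s; Re = 1.03e+04; ε/D = 1.68e-05; Haaland → f = 0.03065; ΔP_A = f(L/D)(ρV²/2) = 1.188e+05 Pa.
Pipe B: V = Q/A = 0.017/0.01057 = 1.609 m/s; Re = 9501; ε/D = 0.0019; Haaland → f = 0.03378; ΔP_B = f(L/D)(ρV²/2) = 2.593e+05 Pa.
ΔP_A/ΔP_B = 1.188e+05/2.593e+05 = 0.458.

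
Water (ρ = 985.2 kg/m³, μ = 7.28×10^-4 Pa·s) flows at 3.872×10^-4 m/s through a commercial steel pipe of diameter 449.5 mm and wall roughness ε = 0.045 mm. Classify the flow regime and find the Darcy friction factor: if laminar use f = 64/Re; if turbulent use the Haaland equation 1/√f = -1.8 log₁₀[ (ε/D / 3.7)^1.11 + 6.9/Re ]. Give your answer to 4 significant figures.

f ≈ 0.2717

Re = ρVD/μ = 985.2·0.0003872·0.4495/0.000728 = 235.5.
Re < 2300 → laminar, so f = 64/Re = 0.2717 (roughness is irrelevant in laminar flow).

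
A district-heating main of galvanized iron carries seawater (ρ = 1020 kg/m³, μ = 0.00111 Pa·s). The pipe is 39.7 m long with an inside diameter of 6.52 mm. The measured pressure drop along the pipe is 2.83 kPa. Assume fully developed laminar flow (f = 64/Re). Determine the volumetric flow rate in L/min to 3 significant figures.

For laminar flow, f = 64/Re with Re = ρVD/μ, so Darcy-Weisbach reduces to ΔP = 32μLV/D². Solving for V: V = ΔP·D²/(32μL) = 2830·(0.00652)²/(32·0.00111·39.7) = 0.08531 m/s.
Check: Re = ρVD/μ = 1020·0.08531·0.00652/0.00111 = 511.1 < 2300, so the laminar assumption holds.
Q = V·A = 0.08531·(π/4·0.00652²) = 2.848e-06 m³/s = 0.171 L/min.

Q ≈ 0.171 L/min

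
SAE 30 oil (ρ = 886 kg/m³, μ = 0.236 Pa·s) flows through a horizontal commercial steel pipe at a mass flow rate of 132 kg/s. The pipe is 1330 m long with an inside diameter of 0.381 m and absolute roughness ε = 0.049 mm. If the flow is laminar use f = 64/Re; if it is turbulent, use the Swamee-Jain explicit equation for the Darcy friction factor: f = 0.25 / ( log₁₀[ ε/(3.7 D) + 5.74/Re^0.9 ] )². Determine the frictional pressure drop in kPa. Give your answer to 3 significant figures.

ΔP ≈ 90.4 kPa

A = πD²/4 = π(0.381)²/4 = 0.114 m²; mean velocity V = ṁ/(ρA) = 132/(886 · 0.114) = 1.307 m/s.
Reynolds number Re = ρVD/μ = 886 · 1.307 · 0.381 / 0.236 = 1869.
Re < 2300 → laminar flow, so f = 64/Re = 64/1869 = 0.03424 (the turbulent correlation is not needed).
Darcy-Weisbach: ΔP = f(L/D)(ρV²/2) = 0.03424·(1330/0.381)·(886·1.307²/2) = 0.03424·3491·756.5 = 9.042e+04 Pa.
ΔP = 9.042e+04 Pa = 90.4 kPa.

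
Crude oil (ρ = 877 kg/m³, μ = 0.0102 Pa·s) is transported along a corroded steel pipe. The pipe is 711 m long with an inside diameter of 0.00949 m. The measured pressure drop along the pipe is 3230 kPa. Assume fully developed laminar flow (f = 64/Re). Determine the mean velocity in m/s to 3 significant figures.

For laminar flow, f = 64/Re with Re = ρVD/μ, so Darcy-Weisbach reduces to ΔP = 32μLV/D². Solving for V: V = ΔP·D²/(32μL) = 3.23e+06·(0.00949)²/(32·0.0102·711) = 1.253 m/s.
Check: Re = ρVD/μ = 877·1.253·0.00949/0.0102 = 1023 < 2300, so the laminar assumption holds.

V ≈ 1.25 m/s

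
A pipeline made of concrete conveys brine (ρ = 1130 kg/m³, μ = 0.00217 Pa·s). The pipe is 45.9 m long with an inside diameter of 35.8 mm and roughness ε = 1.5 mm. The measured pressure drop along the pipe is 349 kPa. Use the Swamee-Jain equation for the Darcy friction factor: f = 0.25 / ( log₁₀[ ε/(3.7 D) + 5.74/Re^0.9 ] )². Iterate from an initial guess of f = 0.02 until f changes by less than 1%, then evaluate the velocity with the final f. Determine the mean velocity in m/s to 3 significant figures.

Rearranging Darcy-Weisbach: V = √(2·ΔP·D/(f·L·ρ)). With ε/D = 0.0015/0.0358 = 0.0419, iterate starting from f = 0.02:
  f = 0.02 → V = √(2·3.49e+05·0.0358/(0.02·45.9·1130)) = 4.908 m/s; Re = ρVD/μ = 9.15e+04; f → 0.06653
  f = 0.06653 → V = 2.691 m/s; Re = 5.017e+04; f → 0.06689
Converged (Δf/f < 1%). With the final f = 0.06689: V = √(2·3.49e+05·0.0358/(0.06689·45.9·1130)) = 2.684 m/s.

V ≈ 2.68 m/s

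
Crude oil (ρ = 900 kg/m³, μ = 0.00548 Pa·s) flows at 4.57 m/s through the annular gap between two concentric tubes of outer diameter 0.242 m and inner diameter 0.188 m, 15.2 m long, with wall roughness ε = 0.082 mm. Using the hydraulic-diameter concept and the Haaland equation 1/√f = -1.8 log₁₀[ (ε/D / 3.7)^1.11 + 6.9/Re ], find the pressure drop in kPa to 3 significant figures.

ΔP ≈ 68.1 kPa

Hydraulic diameter D_h = 4A/P = D_o - D_i = 0.242 - 0.188 = 0.054 m.
Re = ρVD_h/μ = 900·4.57·0.054/0.00548 = 4.053e+04.
ε/D_h = 8.2e-05/0.054 = 0.00152; Haaland gives 1/√f = -1.8 log₁₀[0.000174+0.00017] = 6.234, so f = 0.02574.
ΔP = f(L/D_h)(ρV²/2) = 0.02574·15.2/0.054·9398 = 6.808e+04 Pa.
ΔP = 68.1 kPa.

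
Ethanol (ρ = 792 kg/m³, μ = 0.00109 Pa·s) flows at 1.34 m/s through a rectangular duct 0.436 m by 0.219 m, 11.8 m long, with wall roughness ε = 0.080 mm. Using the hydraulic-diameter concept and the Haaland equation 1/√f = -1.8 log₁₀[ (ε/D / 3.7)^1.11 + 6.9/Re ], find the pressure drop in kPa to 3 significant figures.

Hydraulic diameter D_h = 4A/P = 4·(0.436·0.219)/(2·(0.436+0.219)) = 0.3819/1.31 = 0.2916 m.
Re = ρVD_h/μ = 792·1.34·0.2916/0.00109 = 2.839e+05.
ε/D_h = 8e-05/0.2916 = 0.000274; Haaland gives 1/√f = -1.8 log₁₀[2.61e-05+2.43e-05] = 7.736, so f = 0.01671.
ΔP = f(L/D_h)(ρV²/2) = 0.01671·11.8/0.2916·711.1 = 480.8 Pa.
ΔP = 0.481 kPa.

ΔP ≈ 0.481 kPa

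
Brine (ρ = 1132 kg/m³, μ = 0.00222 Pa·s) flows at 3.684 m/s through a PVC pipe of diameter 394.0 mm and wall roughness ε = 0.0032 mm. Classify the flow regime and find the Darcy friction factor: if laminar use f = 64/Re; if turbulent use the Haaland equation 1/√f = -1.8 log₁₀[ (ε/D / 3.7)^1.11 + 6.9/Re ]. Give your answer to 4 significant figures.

Re = ρVD/μ = 1132·3.684·0.394/0.00222 = 7.401e+05.
Re > 4000 → turbulent. ε/D = 3.2e-06/0.394 = 8.12e-06; Haaland: 1/√f = -1.8 log₁₀[5.24e-07 + 9.32e-06] = 9.012, so f = 0.01231.

f ≈ 0.01231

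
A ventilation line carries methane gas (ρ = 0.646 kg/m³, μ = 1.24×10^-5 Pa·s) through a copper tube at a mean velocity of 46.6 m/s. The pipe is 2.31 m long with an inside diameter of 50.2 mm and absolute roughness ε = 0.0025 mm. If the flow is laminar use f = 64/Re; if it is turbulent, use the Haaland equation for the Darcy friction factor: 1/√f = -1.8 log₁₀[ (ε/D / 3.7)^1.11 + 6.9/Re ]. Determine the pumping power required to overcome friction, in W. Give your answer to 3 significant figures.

Reynolds number Re = ρVD/μ = 0.646 · 46.6 · 0.0502 / 1.24e-05 = 1.219e+05.
Re > 4000 → turbulent. Relative roughness ε/D = 2.5e-06/0.0502 = 4.98e-05. Haaland: 1/√f = -1.8 log₁₀[(4.98e-05/3.7)^1.11 + 6.9/1.219e+05] = -1.8 log₁₀[3.92e-06 + 5.66e-05] = 7.592, so f = 0.01735.
Darcy-Weisbach: ΔP = f(L/D)(ρV²/2) = 0.01735·(2.31/0.0502)·(0.646·46.6²/2) = 0.01735·46.02·701.4 = 559.9 Pa.
Q = V·A = 46.6·0.001979 = 0.09223 m³/s.
Pumping power P = QΔP = 0.09223·559.9 = 51.64 W = 51.6 W.

P ≈ 51.6 W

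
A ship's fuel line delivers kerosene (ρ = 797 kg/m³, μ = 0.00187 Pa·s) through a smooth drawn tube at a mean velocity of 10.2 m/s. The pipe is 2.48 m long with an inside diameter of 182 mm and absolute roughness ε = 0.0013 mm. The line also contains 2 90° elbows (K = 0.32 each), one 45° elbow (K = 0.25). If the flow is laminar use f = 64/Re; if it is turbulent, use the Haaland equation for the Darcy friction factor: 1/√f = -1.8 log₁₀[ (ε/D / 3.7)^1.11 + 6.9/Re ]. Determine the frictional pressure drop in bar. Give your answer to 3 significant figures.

Reynolds number Re = ρVD/μ = 797 · 10.2 · 0.182 / 0.00187 = 7.912e+05.
Re > 4000 → turbulent. Relative roughness ε/D = 1.3e-06/0.182 = 7.14e-06. Haaland: 1/√f = -1.8 log₁₀[(7.14e-06/3.7)^1.11 + 6.9/7.912e+05] = -1.8 log₁₀[4.54e-07 + 8.72e-06] = 9.067, so f = 0.01216.
Total minor-loss coefficient ΣK = 2·0.32 + 1·0.25 = 0.89.
ΔP = [f·L/D + ΣK]·(ρV²/2) = [0.01216·2.48/0.182 + 0.89]·(797·10.2²/2) = [0.1657 + 0.89]·4.146e+04 = 4.377e+04 Pa.
ΔP = 4.377e+04 Pa = 0.438 bar.

ΔP ≈ 0.438 bar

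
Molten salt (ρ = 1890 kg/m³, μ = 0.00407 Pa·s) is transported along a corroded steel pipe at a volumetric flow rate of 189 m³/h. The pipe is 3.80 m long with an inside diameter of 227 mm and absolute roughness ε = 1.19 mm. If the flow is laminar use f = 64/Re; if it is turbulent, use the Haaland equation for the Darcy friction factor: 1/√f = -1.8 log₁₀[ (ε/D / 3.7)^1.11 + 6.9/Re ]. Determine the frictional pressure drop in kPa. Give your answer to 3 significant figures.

Q = 189 m³/h = 189/3600 = 0.0525 m³/s.
Cross-sectional area A = πD²/4 = π(0.227)²/4 = 0.04047 m²; mean velocity V = Q/A = 0.0525/0.04047 = 1.297 m/s.
Reynolds number Re = ρVD/μ = 1890 · 1.297 · 0.227 / 0.00407 = 1.367e+05.
Re > 4000 → turbulent. Relative roughness ε/D = 0.00119/0.227 = 0.00524. Haaland: 1/√f = -1.8 log₁₀[(0.00524/3.7)^1.11 + 6.9/1.367e+05] = -1.8 log₁₀[0.000689 + 5.05e-05] = 5.636, so f = 0.03148.
Darcy-Weisbach: ΔP = f(L/D)(ρV²/2) = 0.03148·(3.8/0.227)·(1890·1.297²/2) = 0.03148·16.74·1590 = 838 Pa.
ΔP = 838 Pa = 0.838 kPa.

ΔP ≈ 0.838 kPa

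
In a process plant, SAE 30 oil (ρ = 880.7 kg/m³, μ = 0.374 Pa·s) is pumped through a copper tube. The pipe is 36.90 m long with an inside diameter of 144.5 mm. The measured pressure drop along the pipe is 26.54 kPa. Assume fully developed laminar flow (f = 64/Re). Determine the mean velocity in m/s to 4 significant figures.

For laminar flow, f = 64/Re with Re = ρVD/μ, so Darcy-Weisbach reduces to ΔP = 32μLV/D². Solving for V: V = ΔP·D²/(32μL) = 2.654e+04·(0.1445)²/(32·0.374·36.9) = 1.255 m/s.
Check: Re = ρVD/μ = 880.7·1.255·0.1445/0.374 = 427 < 2300, so the laminar assumption holds.

V ≈ 1.255 m/s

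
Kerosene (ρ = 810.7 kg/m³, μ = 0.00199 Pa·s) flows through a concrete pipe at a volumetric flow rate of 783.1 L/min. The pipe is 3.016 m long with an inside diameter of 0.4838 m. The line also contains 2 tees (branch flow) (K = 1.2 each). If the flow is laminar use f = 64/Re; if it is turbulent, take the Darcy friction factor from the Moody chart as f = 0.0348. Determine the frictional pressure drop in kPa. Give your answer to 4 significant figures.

ΔP ≈ 0.005347 kPa

Q = 783.1 L/min = 783.1/60000 = 0.01305 m³/s.
Cross-sectional area A = πD²/4 = π(0.4838)²/4 = 0.1838 m²; mean velocity V = Q/A = 0.01305/0.1838 = 0.071 m/s.
Reynolds number Re = ρVD/μ = 810.7 · 0.071 · 0.4838 / 0.00199 = 1.399e+04.
Re > 4000 → turbulent; use the Moody-chart value f = 0.0348.
Total minor-loss coefficient ΣK = 2·1.2 = 2.4.
ΔP = [f·L/D + ΣK]·(ρV²/2) = [0.0348·3.016/0.4838 + 2.4]·(810.7·0.071²/2) = [0.2169 + 2.4]·2.043 = 5.347 Pa.
ΔP = 5.347 Pa = 0.005347 kPa.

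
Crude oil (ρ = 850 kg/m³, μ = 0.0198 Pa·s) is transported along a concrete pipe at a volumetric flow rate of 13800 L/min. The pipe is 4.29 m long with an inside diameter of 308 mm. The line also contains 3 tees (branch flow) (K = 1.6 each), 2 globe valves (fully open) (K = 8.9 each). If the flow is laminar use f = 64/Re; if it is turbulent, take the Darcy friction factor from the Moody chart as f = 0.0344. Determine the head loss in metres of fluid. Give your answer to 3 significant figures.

h_f ≈ 11.2 m

Q = 13800 L/min = 13800/60000 = 0.23 m³/s.
Cross-sectional area A = πD²/4 = π(0.308)²/4 = 0.07451 m²; mean velocity V = Q/A = 0.23/0.07451 = 3.087 m/s.
Reynolds number Re = ρVD/μ = 850 · 3.087 · 0.308 / 0.0198 = 4.082e+04.
Re > 4000 → turbulent; use the Moody-chart value f = 0.0344.
Total minor-loss coefficient ΣK = 3·1.6 + 2·8.9 = 22.6.
ΔP = [f·L/D + ΣK]·(ρV²/2) = [0.0344·4.29/0.308 + 22.6]·(850·3.087²/2) = [0.4791 + 22.6]·4050 = 9.347e+04 Pa.
Head loss h_f = ΔP/(ρg) = 9.347e+04/(850·9.81) = 11.2 m.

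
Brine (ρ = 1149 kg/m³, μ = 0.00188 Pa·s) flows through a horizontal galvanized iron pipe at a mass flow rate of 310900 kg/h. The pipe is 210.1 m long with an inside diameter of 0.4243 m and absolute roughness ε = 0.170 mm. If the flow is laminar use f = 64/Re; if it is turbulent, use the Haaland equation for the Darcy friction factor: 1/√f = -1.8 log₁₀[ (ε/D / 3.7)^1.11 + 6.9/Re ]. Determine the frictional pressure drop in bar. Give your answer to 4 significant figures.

ṁ = 310900 kg/h = 310900/3600 = 86.36 kg/s.
A = πD²/4 = π(0.4243)²/4 = 0.1414 m²; mean velocity V = ṁ/(ρA) = 86.36/(1149 · 0.1414) = 0.5316 m/s.
Reynolds number Re = ρVD/μ = 1149 · 0.5316 · 0.4243 / 0.00188 = 1.378e+05.
Re > 4000 → turbulent. Relative roughness ε/D = 0.00017/0.4243 = 0.000401. Haaland: 1/√f = -1.8 log₁₀[(0.000401/3.7)^1.11 + 6.9/1.378e+05] = -1.8 log₁₀[3.97e-05 + 5.01e-05] = 7.285, so f = 0.01884.
Darcy-Weisbach: ΔP = f(L/D)(ρV²/2) = 0.01884·(210.1/0.4243)·(1149·0.5316²/2) = 0.01884·495.2·162.3 = 1515 Pa.
ΔP = 1515 Pa = 0.01515 bar.

ΔP ≈ 0.01515 bar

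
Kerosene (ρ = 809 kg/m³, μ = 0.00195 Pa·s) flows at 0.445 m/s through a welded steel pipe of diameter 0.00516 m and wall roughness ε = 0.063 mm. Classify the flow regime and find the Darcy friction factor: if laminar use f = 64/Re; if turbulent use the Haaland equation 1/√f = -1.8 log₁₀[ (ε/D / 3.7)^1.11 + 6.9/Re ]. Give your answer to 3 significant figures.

Re = ρVD/μ = 809·0.445·0.00516/0.00195 = 952.6.
Re < 2300 → laminar, so f = 64/Re = 0.06718 (roughness is irrelevant in laminar flow).

f ≈ 0.0672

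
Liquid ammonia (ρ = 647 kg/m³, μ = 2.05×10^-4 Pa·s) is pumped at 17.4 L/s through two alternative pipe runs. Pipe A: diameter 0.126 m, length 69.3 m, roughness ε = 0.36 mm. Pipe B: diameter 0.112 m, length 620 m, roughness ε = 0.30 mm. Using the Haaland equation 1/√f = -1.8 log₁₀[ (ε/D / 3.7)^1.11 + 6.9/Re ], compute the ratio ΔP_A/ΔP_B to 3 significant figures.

ΔP_A/ΔP_B ≈ 0.0632

Pipe A: V = Q/A = 0.0174/0.01247 = 1.395 m/s; Re = 5.549e+05; ε/D = 0.00286; Haaland → f = 0.02609; ΔP_A = f(L/D)(ρV²/2) = 9039 Pa.
Pipe B: V = Q/A = 0.0174/0.009852 = 1.766 m/s; Re = 6.243e+05; ε/D = 0.00268; Haaland → f = 0.02561; ΔP_B = f(L/D)(ρV²/2) = 1.431e+05 Pa.
ΔP_A/ΔP_B = 9039/1.431e+05 = 0.0632.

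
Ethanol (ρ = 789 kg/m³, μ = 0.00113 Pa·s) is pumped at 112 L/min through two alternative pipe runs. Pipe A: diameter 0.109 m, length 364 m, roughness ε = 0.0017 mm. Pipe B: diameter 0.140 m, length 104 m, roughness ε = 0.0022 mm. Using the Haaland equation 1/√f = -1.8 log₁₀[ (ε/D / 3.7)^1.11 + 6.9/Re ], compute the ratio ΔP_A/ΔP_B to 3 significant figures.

Pipe A: V = Q/A = 0.001867/0.009331 = 0.2 m/s; Re = 1.522e+04; ε/D = 1.56e-05; Haaland → f = 0.02762; ΔP_A = f(L/D)(ρV²/2) = 1456 Pa.
Pipe B: V = Q/A = 0.001867/0.01539 = 0.1213 m/s; Re = 1.185e+04; ε/D = 1.57e-05; Haaland → f = 0.02951; ΔP_B = f(L/D)(ρV²/2) = 127.2 Pa.
ΔP_A/ΔP_B = 1456/127.2 = 11.5.

ΔP_A/ΔP_B ≈ 11.5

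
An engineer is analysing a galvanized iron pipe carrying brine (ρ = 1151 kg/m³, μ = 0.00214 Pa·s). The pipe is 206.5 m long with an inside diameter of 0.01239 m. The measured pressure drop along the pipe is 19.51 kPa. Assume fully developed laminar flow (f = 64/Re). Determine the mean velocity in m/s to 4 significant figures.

For laminar flow, f = 64/Re with Re = ρVD/μ, so Darcy-Weisbach reduces to ΔP = 32μLV/D². Solving for V: V = ΔP·D²/(32μL) = 1.951e+04·(0.01239)²/(32·0.00214·206.5) = 0.2118 m/s.
Check: Re = ρVD/μ = 1151·0.2118·0.01239/0.00214 = 1411 < 2300, so the laminar assumption holds.

V ≈ 0.2118 m/s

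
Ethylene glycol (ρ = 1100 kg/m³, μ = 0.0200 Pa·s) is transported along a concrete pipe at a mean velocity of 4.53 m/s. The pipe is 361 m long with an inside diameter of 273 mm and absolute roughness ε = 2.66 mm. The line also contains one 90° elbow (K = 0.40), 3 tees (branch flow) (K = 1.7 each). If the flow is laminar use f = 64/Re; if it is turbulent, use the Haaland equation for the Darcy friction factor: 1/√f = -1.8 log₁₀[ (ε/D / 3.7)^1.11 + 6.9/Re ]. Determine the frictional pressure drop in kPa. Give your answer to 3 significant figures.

Reynolds number Re = ρVD/μ = 1100 · 4.53 · 0.273 / 0.02 = 6.802e+04.
Re > 4000 → turbulent. Relative roughness ε/D = 0.00266/0.273 = 0.00974. Haaland: 1/√f = -1.8 log₁₀[(0.00974/3.7)^1.11 + 6.9/6.802e+04] = -1.8 log₁₀[0.00137 + 0.000101] = 5.098, so f = 0.03848.
Total minor-loss coefficient ΣK = 1·0.4 + 3·1.7 = 5.5.
ΔP = [f·L/D + ΣK]·(ρV²/2) = [0.03848·361/0.273 + 5.5]·(1100·4.53²/2) = [50.88 + 5.5]·1.129e+04 = 6.363e+05 Pa.
ΔP = 6.363e+05 Pa = 636 kPa.

ΔP ≈ 636 kPa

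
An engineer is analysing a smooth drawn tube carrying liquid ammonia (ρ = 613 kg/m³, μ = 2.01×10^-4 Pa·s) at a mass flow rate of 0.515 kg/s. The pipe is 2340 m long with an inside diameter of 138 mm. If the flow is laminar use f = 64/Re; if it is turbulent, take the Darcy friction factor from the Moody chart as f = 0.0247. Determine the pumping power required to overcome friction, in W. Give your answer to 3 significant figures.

P ≈ 0.340 W

A = πD²/4 = π(0.138)²/4 = 0.01496 m²; mean velocity V = ṁ/(ρA) = 0.515/(613 · 0.01496) = 0.05617 m/s.
Reynolds number Re = ρVD/μ = 613 · 0.05617 · 0.138 / 0.000201 = 2.364e+04.
Re > 4000 → turbulent; use the Moody-chart value f = 0.0247.
Darcy-Weisbach: ΔP = f(L/D)(ρV²/2) = 0.0247·(2340/0.138)·(613·0.05617²/2) = 0.0247·1.696e+04·0.967 = 405 Pa.
Q = ṁ/ρ = 0.515/613 = 0.0008401 m³/s.
Pumping power P = QΔP = 0.0008401·405 = 0.3403 W = 0.340 W.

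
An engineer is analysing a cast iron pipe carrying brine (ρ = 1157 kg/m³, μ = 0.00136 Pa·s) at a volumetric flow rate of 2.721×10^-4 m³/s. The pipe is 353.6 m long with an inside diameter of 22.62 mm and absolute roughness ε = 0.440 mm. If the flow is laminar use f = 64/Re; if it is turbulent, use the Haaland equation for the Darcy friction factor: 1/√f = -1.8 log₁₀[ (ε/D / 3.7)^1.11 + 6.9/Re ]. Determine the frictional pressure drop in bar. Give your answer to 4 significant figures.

Cross-sectional area A = πD²/4 = π(0.02262)²/4 = 0.0004019 m²; mean velocity V = Q/A = 0.0002721/0.0004019 = 0.6771 m/s.
Reynolds number Re = ρVD/μ = 1157 · 0.6771 · 0.02262 / 0.00136 = 1.303e+04.
Re > 4000 → turbulent. Relative roughness ε/D = 0.00044/0.02262 = 0.0195. Haaland: 1/√f = -1.8 log₁₀[(0.0195/3.7)^1.11 + 6.9/1.303e+04] = -1.8 log₁₀[0.00295 + 0.00053] = 4.425, so f = 0.05107.
Darcy-Weisbach: ΔP = f(L/D)(ρV²/2) = 0.05107·(353.6/0.02262)·(1157·0.6771²/2) = 0.05107·1.563e+04·265.2 = 2.117e+05 Pa.
ΔP = 2.117e+05 Pa = 2.117 bar.

ΔP ≈ 2.117 bar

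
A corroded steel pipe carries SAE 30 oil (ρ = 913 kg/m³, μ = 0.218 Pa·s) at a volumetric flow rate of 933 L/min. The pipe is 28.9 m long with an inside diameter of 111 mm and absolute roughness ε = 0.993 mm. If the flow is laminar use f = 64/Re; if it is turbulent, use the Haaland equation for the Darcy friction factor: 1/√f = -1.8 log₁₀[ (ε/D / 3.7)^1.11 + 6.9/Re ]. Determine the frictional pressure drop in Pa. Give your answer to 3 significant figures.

Q = 933 L/min = 933/60000 = 0.01555 m³/s.
Cross-sectional area A = πD²/4 = π(0.111)²/4 = 0.009677 m²; mean velocity V = Q/A = 0.01555/0.009677 = 1.607 m/s.
Reynolds number Re = ρVD/μ = 913 · 1.607 · 0.111 / 0.218 = 747.
Re < 2300 → laminar flow, so f = 64/Re = 64/747 = 0.08567 (the turbulent correlation is not needed).
Darcy-Weisbach: ΔP = f(L/D)(ρV²/2) = 0.08567·(28.9/0.111)·(913·1.607²/2) = 0.08567·260.4·1179 = 2.629e+04 Pa.

ΔP ≈ 26300 Pa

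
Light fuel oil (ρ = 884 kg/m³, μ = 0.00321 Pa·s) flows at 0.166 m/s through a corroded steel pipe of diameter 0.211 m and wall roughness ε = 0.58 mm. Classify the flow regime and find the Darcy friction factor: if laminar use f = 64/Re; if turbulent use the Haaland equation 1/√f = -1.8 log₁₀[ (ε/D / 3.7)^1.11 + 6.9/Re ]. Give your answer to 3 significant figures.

Re = ρVD/μ = 884·0.166·0.211/0.00321 = 9646.
Re > 4000 → turbulent. ε/D = 0.00058/0.211 = 0.00275; Haaland: 1/√f = -1.8 log₁₀[0.000336 + 0.000715] = 5.361, so f = 0.0348.

f ≈ 0.0348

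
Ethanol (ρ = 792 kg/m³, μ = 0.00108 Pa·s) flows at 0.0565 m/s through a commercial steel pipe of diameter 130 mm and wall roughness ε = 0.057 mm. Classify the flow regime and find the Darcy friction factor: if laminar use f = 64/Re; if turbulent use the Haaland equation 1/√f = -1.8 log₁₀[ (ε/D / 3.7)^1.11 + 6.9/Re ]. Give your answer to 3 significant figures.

f ≈ 0.0373

Re = ρVD/μ = 792·0.0565·0.13/0.00108 = 5386.
Re > 4000 → turbulent. ε/D = 5.7e-05/0.13 = 0.000438; Haaland: 1/√f = -1.8 log₁₀[4.38e-05 + 0.00128] = 5.18, so f = 0.03727.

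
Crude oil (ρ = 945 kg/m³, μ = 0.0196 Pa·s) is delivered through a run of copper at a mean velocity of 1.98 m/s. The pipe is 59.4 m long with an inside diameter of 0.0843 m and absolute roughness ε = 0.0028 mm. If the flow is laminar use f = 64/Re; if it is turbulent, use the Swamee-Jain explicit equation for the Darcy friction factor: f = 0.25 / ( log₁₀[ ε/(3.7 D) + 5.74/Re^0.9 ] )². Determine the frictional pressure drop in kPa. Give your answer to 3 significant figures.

ΔP ≈ 43.0 kPa

Reynolds number Re = ρVD/μ = 945 · 1.98 · 0.0843 / 0.0196 = 8048.
Re > 4000 → turbulent. Relative roughness ε/D = 2.8e-06/0.0843 = 3.32e-05. Swamee-Jain: f = 0.25/(log₁₀[3.32e-05/3.7 + 5.74/8048^0.9])² = 0.25/(log₁₀[8.98e-06 + 0.00175])² = 0.25/(-2.754)² = 0.03296.
Darcy-Weisbach: ΔP = f(L/D)(ρV²/2) = 0.03296·(59.4/0.0843)·(945·1.98²/2) = 0.03296·704.6·1852 = 4.302e+04 Pa.
ΔP = 4.302e+04 Pa = 43.0 kPa.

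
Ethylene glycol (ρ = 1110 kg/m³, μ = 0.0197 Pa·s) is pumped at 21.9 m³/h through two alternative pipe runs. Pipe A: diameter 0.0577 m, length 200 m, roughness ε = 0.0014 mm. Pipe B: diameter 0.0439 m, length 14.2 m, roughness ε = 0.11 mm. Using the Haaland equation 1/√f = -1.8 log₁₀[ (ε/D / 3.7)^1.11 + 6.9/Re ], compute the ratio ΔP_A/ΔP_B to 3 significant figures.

Pipe A: V = Q/A = 0.006083/0.002615 = 2.326 m/s; Re = 7564; ε/D = 2.43e-05; Haaland → f = 0.03342; ΔP_A = f(L/D)(ρV²/2) = 3.48e+05 Pa.
Pipe B: V = Q/A = 0.006083/0.001514 = 4.019 m/s; Re = 9941; ε/D = 0.00251; Haaland → f = 0.03427; ΔP_B = f(L/D)(ρV²/2) = 9.937e+04 Pa.
ΔP_A/ΔP_B = 3.48e+05/9.937e+04 = 3.50.

ΔP_A/ΔP_B ≈ 3.50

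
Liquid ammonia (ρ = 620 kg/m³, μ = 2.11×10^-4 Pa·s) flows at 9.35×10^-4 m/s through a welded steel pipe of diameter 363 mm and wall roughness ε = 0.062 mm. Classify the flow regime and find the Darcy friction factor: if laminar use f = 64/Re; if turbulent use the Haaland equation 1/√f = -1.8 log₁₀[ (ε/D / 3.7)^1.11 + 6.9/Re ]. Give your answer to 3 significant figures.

f ≈ 0.0642

Re = ρVD/μ = 620·0.000935·0.363/0.000211 = 997.3.
Re < 2300 → laminar, so f = 64/Re = 0.06417 (roughness is irrelevant in laminar flow).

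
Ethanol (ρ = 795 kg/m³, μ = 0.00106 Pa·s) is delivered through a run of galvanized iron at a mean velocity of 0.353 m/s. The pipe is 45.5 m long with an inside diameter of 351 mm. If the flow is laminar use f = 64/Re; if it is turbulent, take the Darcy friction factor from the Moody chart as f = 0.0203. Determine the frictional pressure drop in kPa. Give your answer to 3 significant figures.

Reynolds number Re = ρVD/μ = 795 · 0.353 · 0.351 / 0.00106 = 9.293e+04.
Re > 4000 → turbulent; use the Moody-chart value f = 0.0203.
Darcy-Weisbach: ΔP = f(L/D)(ρV²/2) = 0.0203·(45.5/0.351)·(795·0.353²/2) = 0.0203·129.6·49.53 = 130.3 Pa.
ΔP = 130.3 Pa = 0.130 kPa.

ΔP ≈ 0.130 kPa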